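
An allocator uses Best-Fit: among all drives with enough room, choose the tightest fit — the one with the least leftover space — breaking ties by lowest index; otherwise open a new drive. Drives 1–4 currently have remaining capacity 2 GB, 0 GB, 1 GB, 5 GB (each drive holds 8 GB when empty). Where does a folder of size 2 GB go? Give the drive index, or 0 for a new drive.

1

Drives with room: drive 1 (2 GB), drive 4 (5 GB).
Tightest fit is drive 1 with 2 GB free.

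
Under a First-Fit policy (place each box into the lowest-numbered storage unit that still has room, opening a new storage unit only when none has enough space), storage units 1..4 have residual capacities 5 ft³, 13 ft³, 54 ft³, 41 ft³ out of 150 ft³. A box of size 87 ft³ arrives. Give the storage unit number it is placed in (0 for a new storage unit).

No storage unit has ≥ 87 ft³ free, so a new storage unit is opened.

0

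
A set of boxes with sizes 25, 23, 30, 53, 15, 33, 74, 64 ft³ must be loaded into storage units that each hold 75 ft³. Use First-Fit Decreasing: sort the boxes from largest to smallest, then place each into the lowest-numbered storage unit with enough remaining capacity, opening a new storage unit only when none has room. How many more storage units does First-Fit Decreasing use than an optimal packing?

0

First-Fit Decreasing: [74] [64] [53,15] [33,30] [25,23] → 5 storage units.
Total size 317 ft³; any packing needs at least ⌈317/75⌉ = 5 storage units.
So 5 is already optimal.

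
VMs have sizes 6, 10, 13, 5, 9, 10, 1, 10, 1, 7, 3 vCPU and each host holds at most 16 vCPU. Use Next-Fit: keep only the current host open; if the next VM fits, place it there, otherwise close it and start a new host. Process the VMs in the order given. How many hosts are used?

Put 6 vCPU in host 1; 10 vCPU remain.
Put 10 vCPU in host 1; 0 vCPU remain.
Put 13 vCPU in host 2; 3 vCPU remain.
Put 5 vCPU in host 3; 11 vCPU remain.
Put 9 vCPU in host 3; 2 vCPU remain.
Put 10 vCPU in host 4; 6 vCPU remain.
Put 1 vCPU in host 4; 5 vCPU remain.
Put 10 vCPU in host 5; 6 vCPU remain.
Put 1 vCPU in host 5; 5 vCPU remain.
Put 7 vCPU in host 6; 9 vCPU remain.
Put 3 vCPU in host 6; 6 vCPU remain.

6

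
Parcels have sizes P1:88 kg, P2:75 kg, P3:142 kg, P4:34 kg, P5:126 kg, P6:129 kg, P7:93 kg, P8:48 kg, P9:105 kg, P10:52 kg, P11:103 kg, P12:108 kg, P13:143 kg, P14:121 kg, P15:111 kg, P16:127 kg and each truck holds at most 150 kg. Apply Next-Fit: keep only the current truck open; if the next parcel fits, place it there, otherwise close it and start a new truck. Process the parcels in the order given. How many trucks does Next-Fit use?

15

Put P1 (88 kg) in truck 1; 62 kg remain.
Put P2 (75 kg) in truck 2; 75 kg remain.
Put P3 (142 kg) in truck 3; 8 kg remain.
Put P4 (34 kg) in truck 4; 116 kg remain.
Put P5 (126 kg) in truck 5; 24 kg remain.
Put P6 (129 kg) in truck 6; 21 kg remain.
Put P7 (93 kg) in truck 7; 57 kg remain.
Put P8 (48 kg) in truck 7; 9 kg remain.
Put P9 (105 kg) in truck 8; 45 kg remain.
Put P10 (52 kg) in truck 9; 98 kg remain.
Put P11 (103 kg) in truck 10; 47 kg remain.
Put P12 (108 kg) in truck 11; 42 kg remain.
Put P13 (143 kg) in truck 12; 7 kg remain.
Put P14 (121 kg) in truck 13; 29 kg remain.
Put P15 (111 kg) in truck 14; 39 kg remain.
Put P16 (127 kg) in truck 15; 23 kg remain.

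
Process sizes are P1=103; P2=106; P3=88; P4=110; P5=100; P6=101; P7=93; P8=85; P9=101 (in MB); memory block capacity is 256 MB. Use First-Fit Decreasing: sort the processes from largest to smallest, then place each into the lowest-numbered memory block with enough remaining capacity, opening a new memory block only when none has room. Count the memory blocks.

Sorted descending: 110, 106, 103, 101, 101, 100, 93, 88, 85.
110 MB → memory block 1 (remaining 146 MB)
106 MB → memory block 1 (remaining 40 MB)
103 MB → memory block 2 (remaining 153 MB)
101 MB → memory block 2 (remaining 52 MB)
101 MB → memory block 3 (remaining 155 MB)
100 MB → memory block 3 (remaining 55 MB)
93 MB → memory block 4 (remaining 163 MB)
88 MB → memory block 4 (remaining 75 MB)
85 MB → memory block 5 (remaining 171 MB)

5 memory blocks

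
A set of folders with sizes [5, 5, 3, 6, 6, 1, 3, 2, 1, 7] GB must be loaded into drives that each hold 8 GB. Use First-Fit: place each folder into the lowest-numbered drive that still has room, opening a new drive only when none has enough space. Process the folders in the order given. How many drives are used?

5 GB → drive 1 (remaining 3 GB)
5 GB → drive 2 (remaining 3 GB)
3 GB → drive 1 (remaining 0 GB)
6 GB → drive 3 (remaining 2 GB)
6 GB → drive 4 (remaining 2 GB)
1 GB → drive 2 (remaining 2 GB)
3 GB → drive 5 (remaining 5 GB)
2 GB → drive 2 (remaining 0 GB)
1 GB → drive 3 (remaining 1 GB)
7 GB → drive 6 (remaining 1 GB)
Final drives: [5,3] [5,1,2] [6,1] [6] [3] [7].

6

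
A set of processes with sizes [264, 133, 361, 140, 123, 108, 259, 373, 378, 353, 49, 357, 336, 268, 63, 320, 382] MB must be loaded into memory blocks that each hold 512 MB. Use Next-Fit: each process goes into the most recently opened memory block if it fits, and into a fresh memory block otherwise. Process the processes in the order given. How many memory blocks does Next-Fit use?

Put 264 MB in memory block 1; 248 MB remain.
Put 133 MB in memory block 1; 115 MB remain.
Put 361 MB in memory block 2; 151 MB remain.
Put 140 MB in memory block 2; 11 MB remain.
Put 123 MB in memory block 3; 389 MB remain.
Put 108 MB in memory block 3; 281 MB remain.
Put 259 MB in memory block 3; 22 MB remain.
Put 373 MB in memory block 4; 139 MB remain.
Put 378 MB in memory block 5; 134 MB remain.
Put 353 MB in memory block 6; 159 MB remain.
Put 49 MB in memory block 6; 110 MB remain.
Put 357 MB in memory block 7; 155 MB remain.
Put 336 MB in memory block 8; 176 MB remain.
Put 268 MB in memory block 9; 244 MB remain.
Put 63 MB in memory block 9; 181 MB remain.
Put 320 MB in memory block 10; 192 MB remain.
Put 382 MB in memory block 11; 130 MB remain.

11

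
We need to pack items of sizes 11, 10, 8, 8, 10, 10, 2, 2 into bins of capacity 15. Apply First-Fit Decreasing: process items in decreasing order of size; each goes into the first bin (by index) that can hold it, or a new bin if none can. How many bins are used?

Sorted descending: 11, 10, 10, 10, 8, 8, 2, 2.
11 → bin 1 (remaining 4)
10 → bin 2 (remaining 5)
10 → bin 3 (remaining 5)
10 → bin 4 (remaining 5)
8 → bin 5 (remaining 7)
8 → bin 6 (remaining 7)
2 → bin 1 (remaining 2)
2 → bin 1 (remaining 0)

6 bins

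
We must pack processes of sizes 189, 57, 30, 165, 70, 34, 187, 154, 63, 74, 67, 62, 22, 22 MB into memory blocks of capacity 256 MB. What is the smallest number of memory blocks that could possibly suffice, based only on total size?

Total size = 189 + 57 + 30 + 165 + 70 + 34 + 187 + 154 + 63 + 74 + 67 + 62 + 22 + 22 = 1196 MB.
⌈1196 / 256⌉ = 5.

5 memory blocks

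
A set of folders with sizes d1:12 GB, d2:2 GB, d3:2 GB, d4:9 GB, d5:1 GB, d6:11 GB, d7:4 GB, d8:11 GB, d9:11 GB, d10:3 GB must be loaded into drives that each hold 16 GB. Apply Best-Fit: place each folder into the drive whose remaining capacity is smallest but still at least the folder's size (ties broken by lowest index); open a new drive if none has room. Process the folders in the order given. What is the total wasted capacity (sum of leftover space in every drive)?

14

Put d1 (12 GB) in drive 1; 4 GB remain.
Put d2 (2 GB) in drive 1; 2 GB remain.
Put d3 (2 GB) in drive 1; 0 GB remain.
Put d4 (9 GB) in drive 2; 7 GB remain.
Put d5 (1 GB) in drive 2; 6 GB remain.
Put d6 (11 GB) in drive 3; 5 GB remain.
Put d7 (4 GB) in drive 3; 1 GB remain.
Put d8 (11 GB) in drive 4; 5 GB remain.
Put d9 (11 GB) in drive 5; 5 GB remain.
Put d10 (3 GB) in drive 4; 2 GB remain.
5 drives × 16 GB = 80 GB; used 66 GB; unused 14 GB.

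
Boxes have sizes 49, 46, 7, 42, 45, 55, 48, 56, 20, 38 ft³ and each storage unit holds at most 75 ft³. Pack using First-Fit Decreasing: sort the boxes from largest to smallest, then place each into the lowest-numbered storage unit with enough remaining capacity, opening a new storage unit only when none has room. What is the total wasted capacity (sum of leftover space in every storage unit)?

Sorted descending: 56, 55, 49, 48, 46, 45, 42, 38, 20, 7.
56 ft³ → storage unit 1 (remaining 19 ft³)
55 ft³ → storage unit 2 (remaining 20 ft³)
49 ft³ → storage unit 3 (remaining 26 ft³)
48 ft³ → storage unit 4 (remaining 27 ft³)
46 ft³ → storage unit 5 (remaining 29 ft³)
45 ft³ → storage unit 6 (remaining 30 ft³)
42 ft³ → storage unit 7 (remaining 33 ft³)
38 ft³ → storage unit 8 (remaining 37 ft³)
20 ft³ → storage unit 2 (remaining 0 ft³)
7 ft³ → storage unit 1 (remaining 12 ft³)
8 storage units × 75 ft³ = 600 ft³; used 406 ft³; unused 194 ft³.

194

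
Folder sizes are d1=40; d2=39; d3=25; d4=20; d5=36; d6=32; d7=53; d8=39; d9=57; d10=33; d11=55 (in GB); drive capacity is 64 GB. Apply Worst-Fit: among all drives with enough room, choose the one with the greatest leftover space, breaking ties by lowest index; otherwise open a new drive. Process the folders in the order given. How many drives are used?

Put d1 (40 GB) in drive 1; 24 GB remain.
Put d2 (39 GB) in drive 2; 25 GB remain.
Put d3 (25 GB) in drive 2; 0 GB remain.
Put d4 (20 GB) in drive 1; 4 GB remain.
Put d5 (36 GB) in drive 3; 28 GB remain.
Put d6 (32 GB) in drive 4; 32 GB remain.
Put d7 (53 GB) in drive 5; 11 GB remain.
Put d8 (39 GB) in drive 6; 25 GB remain.
Put d9 (57 GB) in drive 7; 7 GB remain.
Put d10 (33 GB) in drive 8; 31 GB remain.
Put d11 (55 GB) in drive 9; 9 GB remain.
Final drives: [40,20] [39,25] [36] [32] [53] [39] [57] [33] [55].

9 drives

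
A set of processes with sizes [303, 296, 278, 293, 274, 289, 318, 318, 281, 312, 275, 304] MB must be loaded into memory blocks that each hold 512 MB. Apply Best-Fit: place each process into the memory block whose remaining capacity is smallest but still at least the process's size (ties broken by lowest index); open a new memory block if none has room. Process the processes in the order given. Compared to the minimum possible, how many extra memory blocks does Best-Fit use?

0

Best-Fit: [303] [296] [278] [293] [274] [289] [318] [318] [281] [312] [275] [304] → 12 memory blocks.
12 processes exceed 256 MB (half the capacity), and no two of those can share a memory block, so at least 12 memory blocks are needed.
So 12 is already optimal.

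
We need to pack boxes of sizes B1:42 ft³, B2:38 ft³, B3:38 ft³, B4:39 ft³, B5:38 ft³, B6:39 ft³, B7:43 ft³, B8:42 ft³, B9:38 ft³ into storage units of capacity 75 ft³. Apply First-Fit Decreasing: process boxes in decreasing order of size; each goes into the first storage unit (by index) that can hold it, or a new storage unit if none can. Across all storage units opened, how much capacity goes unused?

Sorted descending: 43, 42, 42, 39, 39, 38, 38, 38, 38.
storage unit 1: place 43 ft³, 32 ft³ left
storage unit 2: place 42 ft³, 33 ft³ left
storage unit 3: place 42 ft³, 33 ft³ left
storage unit 4: place 39 ft³, 36 ft³ left
storage unit 5: place 39 ft³, 36 ft³ left
storage unit 6: place 38 ft³, 37 ft³ left
storage unit 7: place 38 ft³, 37 ft³ left
storage unit 8: place 38 ft³, 37 ft³ left
storage unit 9: place 38 ft³, 37 ft³ left
9 storage units × 75 ft³ = 675 ft³; used 357 ft³; unused 318 ft³.

318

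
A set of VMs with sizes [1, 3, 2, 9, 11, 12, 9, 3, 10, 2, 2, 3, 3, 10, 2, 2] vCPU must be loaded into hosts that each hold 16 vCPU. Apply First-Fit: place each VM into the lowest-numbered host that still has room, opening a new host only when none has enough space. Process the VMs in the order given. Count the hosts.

6

host 1: place 1 vCPU, 15 vCPU left
host 1: place 3 vCPU, 12 vCPU left
host 1: place 2 vCPU, 10 vCPU left
host 1: place 9 vCPU, 1 vCPU left
host 2: place 11 vCPU, 5 vCPU left
host 3: place 12 vCPU, 4 vCPU left
host 4: place 9 vCPU, 7 vCPU left
host 2: place 3 vCPU, 2 vCPU left
host 5: place 10 vCPU, 6 vCPU left
host 2: place 2 vCPU, 0 vCPU left
host 3: place 2 vCPU, 2 vCPU left
host 4: place 3 vCPU, 4 vCPU left
host 4: place 3 vCPU, 1 vCPU left
host 6: place 10 vCPU, 6 vCPU left
host 3: place 2 vCPU, 0 vCPU left
host 5: place 2 vCPU, 4 vCPU left
Final hosts: [1,3,2,9] [11,3,2] [12,2,2] [9,3,3] [10,2] [10].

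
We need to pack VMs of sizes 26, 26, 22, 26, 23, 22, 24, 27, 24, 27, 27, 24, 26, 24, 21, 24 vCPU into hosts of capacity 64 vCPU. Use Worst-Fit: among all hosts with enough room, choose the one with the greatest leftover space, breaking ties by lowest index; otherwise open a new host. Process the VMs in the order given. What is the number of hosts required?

Put 26 vCPU in host 1; 38 vCPU remain.
Put 26 vCPU in host 1; 12 vCPU remain.
Put 22 vCPU in host 2; 42 vCPU remain.
Put 26 vCPU in host 2; 16 vCPU remain.
Put 23 vCPU in host 3; 41 vCPU remain.
Put 22 vCPU in host 3; 19 vCPU remain.
Put 24 vCPU in host 4; 40 vCPU remain.
Put 27 vCPU in host 4; 13 vCPU remain.
Put 24 vCPU in host 5; 40 vCPU remain.
Put 27 vCPU in host 5; 13 vCPU remain.
Put 27 vCPU in host 6; 37 vCPU remain.
Put 24 vCPU in host 6; 13 vCPU remain.
Put 26 vCPU in host 7; 38 vCPU remain.
Put 24 vCPU in host 7; 14 vCPU remain.
Put 21 vCPU in host 8; 43 vCPU remain.
Put 24 vCPU in host 8; 19 vCPU remain.
Final hosts: [26,26] [22,26] [23,22] [24,27] [24,27] [27,24] [26,24] [21,24].

8 hosts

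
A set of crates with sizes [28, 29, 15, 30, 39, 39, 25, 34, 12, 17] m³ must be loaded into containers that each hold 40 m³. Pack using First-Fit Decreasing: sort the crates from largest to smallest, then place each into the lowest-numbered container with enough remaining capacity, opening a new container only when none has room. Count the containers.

8

Sorted descending: 39, 39, 34, 30, 29, 28, 25, 17, 15, 12.
container 1: place 39 m³, 1 m³ left
container 2: place 39 m³, 1 m³ left
container 3: place 34 m³, 6 m³ left
container 4: place 30 m³, 10 m³ left
container 5: place 29 m³, 11 m³ left
container 6: place 28 m³, 12 m³ left
container 7: place 25 m³, 15 m³ left
container 8: place 17 m³, 23 m³ left
container 7: place 15 m³, 0 m³ left
container 6: place 12 m³, 0 m³ left
Final containers: [39] [39] [34] [30] [29] [28,12] [25,15] [17].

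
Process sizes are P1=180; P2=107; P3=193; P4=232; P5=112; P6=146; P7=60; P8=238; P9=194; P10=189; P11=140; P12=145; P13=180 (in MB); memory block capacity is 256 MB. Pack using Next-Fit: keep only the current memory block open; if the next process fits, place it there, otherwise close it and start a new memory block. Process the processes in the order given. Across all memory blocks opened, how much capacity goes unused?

memory block 1: place P1 (180 MB), 76 MB left
memory block 2: place P2 (107 MB), 149 MB left
memory block 3: place P3 (193 MB), 63 MB left
memory block 4: place P4 (232 MB), 24 MB left
memory block 5: place P5 (112 MB), 144 MB left
memory block 6: place P6 (146 MB), 110 MB left
memory block 6: place P7 (60 MB), 50 MB left
memory block 7: place P8 (238 MB), 18 MB left
memory block 8: place P9 (194 MB), 62 MB left
memory block 9: place P10 (189 MB), 67 MB left
memory block 10: place P11 (140 MB), 116 MB left
memory block 11: place P12 (145 MB), 111 MB left
memory block 12: place P13 (180 MB), 76 MB left
12 memory blocks × 256 MB = 3072 MB; used 2116 MB; unused 956 MB.

956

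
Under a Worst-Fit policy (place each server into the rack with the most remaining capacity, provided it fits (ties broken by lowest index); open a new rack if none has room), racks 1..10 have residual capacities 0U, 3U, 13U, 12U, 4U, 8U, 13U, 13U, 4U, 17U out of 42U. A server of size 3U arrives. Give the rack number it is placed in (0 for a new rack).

10

Racks with room: rack 2 (3U), rack 3 (13U), rack 4 (12U), rack 5 (4U), rack 6 (8U), rack 7 (13U), rack 8 (13U), rack 9 (4U), rack 10 (17U).
Most room is rack 10 with 17U free.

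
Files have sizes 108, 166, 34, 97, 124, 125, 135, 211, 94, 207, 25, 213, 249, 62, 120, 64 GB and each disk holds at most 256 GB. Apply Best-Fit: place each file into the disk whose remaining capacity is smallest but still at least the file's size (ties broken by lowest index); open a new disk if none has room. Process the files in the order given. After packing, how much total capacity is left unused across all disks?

108 GB → disk 1 (remaining 148 GB)
166 GB → disk 2 (remaining 90 GB)
34 GB → disk 2 (remaining 56 GB)
97 GB → disk 1 (remaining 51 GB)
124 GB → disk 3 (remaining 132 GB)
125 GB → disk 3 (remaining 7 GB)
135 GB → disk 4 (remaining 121 GB)
211 GB → disk 5 (remaining 45 GB)
94 GB → disk 4 (remaining 27 GB)
207 GB → disk 6 (remaining 49 GB)
25 GB → disk 4 (remaining 2 GB)
213 GB → disk 7 (remaining 43 GB)
249 GB → disk 8 (remaining 7 GB)
62 GB → disk 9 (remaining 194 GB)
120 GB → disk 9 (remaining 74 GB)
64 GB → disk 9 (remaining 10 GB)
9 disks × 256 GB = 2304 GB; used 2034 GB; unused 270 GB.

270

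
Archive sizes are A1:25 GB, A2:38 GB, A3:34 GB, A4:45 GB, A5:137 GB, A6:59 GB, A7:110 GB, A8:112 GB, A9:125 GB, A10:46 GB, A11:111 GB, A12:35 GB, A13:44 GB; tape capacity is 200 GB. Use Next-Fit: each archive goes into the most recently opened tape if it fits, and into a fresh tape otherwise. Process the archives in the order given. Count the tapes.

A1 (25 GB) → tape 1 (remaining 175 GB)
A2 (38 GB) → tape 1 (remaining 137 GB)
A3 (34 GB) → tape 1 (remaining 103 GB)
A4 (45 GB) → tape 1 (remaining 58 GB)
A5 (137 GB) → tape 2 (remaining 63 GB)
A6 (59 GB) → tape 2 (remaining 4 GB)
A7 (110 GB) → tape 3 (remaining 90 GB)
A8 (112 GB) → tape 4 (remaining 88 GB)
A9 (125 GB) → tape 5 (remaining 75 GB)
A10 (46 GB) → tape 5 (remaining 29 GB)
A11 (111 GB) → tape 6 (remaining 89 GB)
A12 (35 GB) → tape 6 (remaining 54 GB)
A13 (44 GB) → tape 6 (remaining 10 GB)

6 tapes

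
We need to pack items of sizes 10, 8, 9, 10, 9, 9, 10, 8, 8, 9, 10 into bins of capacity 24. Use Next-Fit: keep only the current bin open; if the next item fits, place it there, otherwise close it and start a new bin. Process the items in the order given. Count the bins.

bin 1: place 10, 14 left
bin 1: place 8, 6 left
bin 2: place 9, 15 left
bin 2: place 10, 5 left
bin 3: place 9, 15 left
bin 3: place 9, 6 left
bin 4: place 10, 14 left
bin 4: place 8, 6 left
bin 5: place 8, 16 left
bin 5: place 9, 7 left
bin 6: place 10, 14 left
Final bins: [10,8] [9,10] [9,9] [10,8] [8,9] [10].

6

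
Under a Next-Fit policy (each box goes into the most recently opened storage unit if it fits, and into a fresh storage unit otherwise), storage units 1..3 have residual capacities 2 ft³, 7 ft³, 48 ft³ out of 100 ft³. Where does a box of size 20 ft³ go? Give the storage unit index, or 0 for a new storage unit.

3

Next-Fit only looks at storage unit 3, which has 48 ft³ free.
20 ft³ fits there.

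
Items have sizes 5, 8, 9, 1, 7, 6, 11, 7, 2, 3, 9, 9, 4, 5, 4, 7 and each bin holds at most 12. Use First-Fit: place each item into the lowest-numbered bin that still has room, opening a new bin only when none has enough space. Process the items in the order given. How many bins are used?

Put 5 in bin 1; 7 remain.
Put 8 in bin 2; 4 remain.
Put 9 in bin 3; 3 remain.
Put 1 in bin 1; 6 remain.
Put 7 in bin 4; 5 remain.
Put 6 in bin 1; 0 remain.
Put 11 in bin 5; 1 remain.
Put 7 in bin 6; 5 remain.
Put 2 in bin 2; 2 remain.
Put 3 in bin 3; 0 remain.
Put 9 in bin 7; 3 remain.
Put 9 in bin 8; 3 remain.
Put 4 in bin 4; 1 remain.
Put 5 in bin 6; 0 remain.
Put 4 in bin 9; 8 remain.
Put 7 in bin 9; 1 remain.

9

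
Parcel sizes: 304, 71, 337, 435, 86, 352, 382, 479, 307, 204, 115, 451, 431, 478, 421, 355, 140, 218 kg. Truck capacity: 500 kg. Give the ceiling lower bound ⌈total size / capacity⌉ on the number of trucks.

Total size = 304 + 71 + 337 + 435 + 86 + 352 + 382 + 479 + 307 + 204 + 115 + 451 + 431 + 478 + 421 + 355 + 140 + 218 = 5566 kg.
⌈5566 / 500⌉ = 12.

12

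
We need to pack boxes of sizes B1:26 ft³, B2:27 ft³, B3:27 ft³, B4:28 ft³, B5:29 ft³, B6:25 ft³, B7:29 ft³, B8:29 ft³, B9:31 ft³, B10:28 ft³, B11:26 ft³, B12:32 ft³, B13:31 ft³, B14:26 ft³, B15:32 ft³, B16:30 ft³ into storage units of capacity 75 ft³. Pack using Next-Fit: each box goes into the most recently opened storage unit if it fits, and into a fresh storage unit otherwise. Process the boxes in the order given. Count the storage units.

Put B1 (26 ft³) in storage unit 1; 49 ft³ remain.
Put B2 (27 ft³) in storage unit 1; 22 ft³ remain.
Put B3 (27 ft³) in storage unit 2; 48 ft³ remain.
Put B4 (28 ft³) in storage unit 2; 20 ft³ remain.
Put B5 (29 ft³) in storage unit 3; 46 ft³ remain.
Put B6 (25 ft³) in storage unit 3; 21 ft³ remain.
Put B7 (29 ft³) in storage unit 4; 46 ft³ remain.
Put B8 (29 ft³) in storage unit 4; 17 ft³ remain.
Put B9 (31 ft³) in storage unit 5; 44 ft³ remain.
Put B10 (28 ft³) in storage unit 5; 16 ft³ remain.
Put B11 (26 ft³) in storage unit 6; 49 ft³ remain.
Put B12 (32 ft³) in storage unit 6; 17 ft³ remain.
Put B13 (31 ft³) in storage unit 7; 44 ft³ remain.
Put B14 (26 ft³) in storage unit 7; 18 ft³ remain.
Put B15 (32 ft³) in storage unit 8; 43 ft³ remain.
Put B16 (30 ft³) in storage unit 8; 13 ft³ remain.
Final storage units: [26,27] [27,28] [29,25] [29,29] [31,28] [26,32] [31,26] [32,30].

8 storage units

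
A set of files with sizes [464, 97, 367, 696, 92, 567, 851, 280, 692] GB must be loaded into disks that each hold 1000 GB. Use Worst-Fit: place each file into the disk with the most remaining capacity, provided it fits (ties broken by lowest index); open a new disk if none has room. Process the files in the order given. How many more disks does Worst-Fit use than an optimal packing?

Worst-Fit: [464,97,367] [696,92] [567,280] [851] [692] → 5 disks.
Total size 4106 GB; any packing needs at least ⌈4106/1000⌉ = 5 disks.
So 5 is already optimal.

0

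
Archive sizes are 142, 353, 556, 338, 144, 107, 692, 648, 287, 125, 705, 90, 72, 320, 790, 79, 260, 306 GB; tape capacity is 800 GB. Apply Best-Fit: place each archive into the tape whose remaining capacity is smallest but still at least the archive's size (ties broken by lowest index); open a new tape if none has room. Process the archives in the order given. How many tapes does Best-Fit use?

9 tapes

tape 1: place 142 GB, 658 GB left
tape 1: place 353 GB, 305 GB left
tape 2: place 556 GB, 244 GB left
tape 3: place 338 GB, 462 GB left
tape 2: place 144 GB, 100 GB left
tape 1: place 107 GB, 198 GB left
tape 4: place 692 GB, 108 GB left
tape 5: place 648 GB, 152 GB left
tape 3: place 287 GB, 175 GB left
tape 5: place 125 GB, 27 GB left
tape 6: place 705 GB, 95 GB left
tape 6: place 90 GB, 5 GB left
tape 2: place 72 GB, 28 GB left
tape 7: place 320 GB, 480 GB left
tape 8: place 790 GB, 10 GB left
tape 4: place 79 GB, 29 GB left
tape 7: place 260 GB, 220 GB left
tape 9: place 306 GB, 494 GB left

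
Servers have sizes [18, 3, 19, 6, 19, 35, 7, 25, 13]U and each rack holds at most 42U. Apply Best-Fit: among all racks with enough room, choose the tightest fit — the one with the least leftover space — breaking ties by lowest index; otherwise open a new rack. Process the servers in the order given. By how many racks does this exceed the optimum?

0

Best-Fit: [18,3,19] [6,19,13] [35,7] [25] → 4 racks.
Total size 145U; any packing needs at least ⌈145/42⌉ = 4 racks.
So 4 is already optimal.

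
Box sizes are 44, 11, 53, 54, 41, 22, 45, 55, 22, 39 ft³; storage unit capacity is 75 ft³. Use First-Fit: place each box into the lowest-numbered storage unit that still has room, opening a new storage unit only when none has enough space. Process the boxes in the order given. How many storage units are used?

44 ft³ → storage unit 1 (remaining 31 ft³)
11 ft³ → storage unit 1 (remaining 20 ft³)
53 ft³ → storage unit 2 (remaining 22 ft³)
54 ft³ → storage unit 3 (remaining 21 ft³)
41 ft³ → storage unit 4 (remaining 34 ft³)
22 ft³ → storage unit 2 (remaining 0 ft³)
45 ft³ → storage unit 5 (remaining 30 ft³)
55 ft³ → storage unit 6 (remaining 20 ft³)
22 ft³ → storage unit 4 (remaining 12 ft³)
39 ft³ → storage unit 7 (remaining 36 ft³)

7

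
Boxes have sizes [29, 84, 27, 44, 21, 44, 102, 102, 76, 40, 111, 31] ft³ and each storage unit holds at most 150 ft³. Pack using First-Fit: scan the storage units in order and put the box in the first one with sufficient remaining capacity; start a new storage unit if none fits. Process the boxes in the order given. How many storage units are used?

6

storage unit 1: place 29 ft³, 121 ft³ left
storage unit 1: place 84 ft³, 37 ft³ left
storage unit 1: place 27 ft³, 10 ft³ left
storage unit 2: place 44 ft³, 106 ft³ left
storage unit 2: place 21 ft³, 85 ft³ left
storage unit 2: place 44 ft³, 41 ft³ left
storage unit 3: place 102 ft³, 48 ft³ left
storage unit 4: place 102 ft³, 48 ft³ left
storage unit 5: place 76 ft³, 74 ft³ left
storage unit 2: place 40 ft³, 1 ft³ left
storage unit 6: place 111 ft³, 39 ft³ left
storage unit 3: place 31 ft³, 17 ft³ left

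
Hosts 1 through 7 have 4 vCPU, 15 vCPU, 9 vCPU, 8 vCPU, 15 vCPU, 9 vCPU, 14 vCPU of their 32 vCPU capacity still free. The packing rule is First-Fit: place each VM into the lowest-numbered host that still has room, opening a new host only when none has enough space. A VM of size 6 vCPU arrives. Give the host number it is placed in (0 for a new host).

2

Hosts with room: host 2 (15 vCPU), host 3 (9 vCPU), host 4 (8 vCPU), host 5 (15 vCPU), host 6 (9 vCPU), host 7 (14 vCPU).
The first with room is host 2.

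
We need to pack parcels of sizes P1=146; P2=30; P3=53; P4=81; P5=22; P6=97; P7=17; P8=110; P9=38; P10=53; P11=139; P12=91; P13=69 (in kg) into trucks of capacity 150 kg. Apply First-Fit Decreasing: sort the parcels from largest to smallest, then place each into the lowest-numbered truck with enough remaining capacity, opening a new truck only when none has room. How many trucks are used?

7 trucks

Sorted descending: 146, 139, 110, 97, 91, 81, 69, 53, 53, 38, 30, 22, 17.
truck 1: place 146 kg, 4 kg left
truck 2: place 139 kg, 11 kg left
truck 3: place 110 kg, 40 kg left
truck 4: place 97 kg, 53 kg left
truck 5: place 91 kg, 59 kg left
truck 6: place 81 kg, 69 kg left
truck 6: place 69 kg, 0 kg left
truck 4: place 53 kg, 0 kg left
truck 5: place 53 kg, 6 kg left
truck 3: place 38 kg, 2 kg left
truck 7: place 30 kg, 120 kg left
truck 7: place 22 kg, 98 kg left
truck 7: place 17 kg, 81 kg left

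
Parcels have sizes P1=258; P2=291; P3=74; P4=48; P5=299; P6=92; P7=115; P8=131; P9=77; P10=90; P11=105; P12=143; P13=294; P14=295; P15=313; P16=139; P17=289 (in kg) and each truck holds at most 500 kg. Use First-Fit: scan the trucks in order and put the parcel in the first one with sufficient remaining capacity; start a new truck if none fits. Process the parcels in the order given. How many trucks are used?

8 trucks

truck 1: place P1 (258 kg), 242 kg left
truck 2: place P2 (291 kg), 209 kg left
truck 1: place P3 (74 kg), 168 kg left
truck 1: place P4 (48 kg), 120 kg left
truck 3: place P5 (299 kg), 201 kg left
truck 1: place P6 (92 kg), 28 kg left
truck 2: place P7 (115 kg), 94 kg left
truck 3: place P8 (131 kg), 70 kg left
truck 2: place P9 (77 kg), 17 kg left
truck 4: place P10 (90 kg), 410 kg left
truck 4: place P11 (105 kg), 305 kg left
truck 4: place P12 (143 kg), 162 kg left
truck 5: place P13 (294 kg), 206 kg left
truck 6: place P14 (295 kg), 205 kg left
truck 7: place P15 (313 kg), 187 kg left
truck 4: place P16 (139 kg), 23 kg left
truck 8: place P17 (289 kg), 211 kg left
Final trucks: [258,74,48,92] [291,115,77] [299,131] [90,105,143,139] [294] [295] [313] [289].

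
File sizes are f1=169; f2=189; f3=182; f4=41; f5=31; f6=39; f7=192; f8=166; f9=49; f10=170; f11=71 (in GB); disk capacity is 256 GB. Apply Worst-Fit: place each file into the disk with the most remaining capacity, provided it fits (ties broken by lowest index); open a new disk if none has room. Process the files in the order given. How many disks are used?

f1 (169 GB) → disk 1 (remaining 87 GB)
f2 (189 GB) → disk 2 (remaining 67 GB)
f3 (182 GB) → disk 3 (remaining 74 GB)
f4 (41 GB) → disk 1 (remaining 46 GB)
f5 (31 GB) → disk 3 (remaining 43 GB)
f6 (39 GB) → disk 2 (remaining 28 GB)
f7 (192 GB) → disk 4 (remaining 64 GB)
f8 (166 GB) → disk 5 (remaining 90 GB)
f9 (49 GB) → disk 5 (remaining 41 GB)
f10 (170 GB) → disk 6 (remaining 86 GB)
f11 (71 GB) → disk 6 (remaining 15 GB)

6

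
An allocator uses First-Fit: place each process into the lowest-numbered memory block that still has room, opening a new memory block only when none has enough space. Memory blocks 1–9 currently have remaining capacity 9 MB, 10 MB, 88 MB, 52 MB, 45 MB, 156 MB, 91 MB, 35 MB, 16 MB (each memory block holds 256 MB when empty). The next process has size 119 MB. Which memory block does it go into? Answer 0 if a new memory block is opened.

6

Memory blocks with room: memory block 6 (156 MB).
The first with room is memory block 6.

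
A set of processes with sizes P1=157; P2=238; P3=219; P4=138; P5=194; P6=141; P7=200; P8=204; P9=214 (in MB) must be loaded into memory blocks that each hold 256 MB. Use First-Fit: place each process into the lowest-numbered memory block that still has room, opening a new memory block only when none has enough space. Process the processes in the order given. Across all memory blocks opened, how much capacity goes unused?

P1 (157 MB) → memory block 1 (remaining 99 MB)
P2 (238 MB) → memory block 2 (remaining 18 MB)
P3 (219 MB) → memory block 3 (remaining 37 MB)
P4 (138 MB) → memory block 4 (remaining 118 MB)
P5 (194 MB) → memory block 5 (remaining 62 MB)
P6 (141 MB) → memory block 6 (remaining 115 MB)
P7 (200 MB) → memory block 7 (remaining 56 MB)
P8 (204 MB) → memory block 8 (remaining 52 MB)
P9 (214 MB) → memory block 9 (remaining 42 MB)
9 memory blocks × 256 MB = 2304 MB; used 1705 MB; unused 599 MB.

599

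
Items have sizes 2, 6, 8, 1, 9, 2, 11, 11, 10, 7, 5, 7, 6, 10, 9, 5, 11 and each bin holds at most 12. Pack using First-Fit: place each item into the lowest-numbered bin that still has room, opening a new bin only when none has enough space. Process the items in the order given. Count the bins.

bin 1: place 2, 10 left
bin 1: place 6, 4 left
bin 2: place 8, 4 left
bin 1: place 1, 3 left
bin 3: place 9, 3 left
bin 1: place 2, 1 left
bin 4: place 11, 1 left
bin 5: place 11, 1 left
bin 6: place 10, 2 left
bin 7: place 7, 5 left
bin 7: place 5, 0 left
bin 8: place 7, 5 left
bin 9: place 6, 6 left
bin 10: place 10, 2 left
bin 11: place 9, 3 left
bin 8: place 5, 0 left
bin 12: place 11, 1 left

12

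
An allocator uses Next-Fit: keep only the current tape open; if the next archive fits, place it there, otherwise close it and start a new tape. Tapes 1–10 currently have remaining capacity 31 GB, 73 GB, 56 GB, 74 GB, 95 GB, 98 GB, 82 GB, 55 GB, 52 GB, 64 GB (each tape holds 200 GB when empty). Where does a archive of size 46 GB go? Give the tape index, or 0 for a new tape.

10

Next-Fit only looks at tape 10, which has 64 GB free.
46 GB fits there.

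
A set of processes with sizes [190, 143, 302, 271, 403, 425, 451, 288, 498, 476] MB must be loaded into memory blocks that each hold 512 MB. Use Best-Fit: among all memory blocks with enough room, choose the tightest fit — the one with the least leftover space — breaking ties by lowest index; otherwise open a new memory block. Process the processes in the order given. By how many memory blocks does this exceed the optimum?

1

Best-Fit: [190,143] [302] [271] [403] [425] [451] [288] [498] [476] → 9 memory blocks.
8 processes exceed 256 MB (half the capacity), and no two of those can share a memory block, so at least 8 memory blocks are needed.
An optimal packing achieves that bound: [498] [476] [451] [425] [403] [302,190] [288,143] [271] → 8 memory blocks.
Excess: 9 − 8 = 1.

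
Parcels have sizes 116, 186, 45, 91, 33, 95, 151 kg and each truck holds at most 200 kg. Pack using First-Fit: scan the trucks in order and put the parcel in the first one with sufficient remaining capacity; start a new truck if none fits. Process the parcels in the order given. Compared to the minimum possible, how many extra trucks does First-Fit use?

0

First-Fit: [116,45,33] [186] [91,95] [151] → 4 trucks.
Total size 717 kg; any packing needs at least ⌈717/200⌉ = 4 trucks.
So 4 is already optimal.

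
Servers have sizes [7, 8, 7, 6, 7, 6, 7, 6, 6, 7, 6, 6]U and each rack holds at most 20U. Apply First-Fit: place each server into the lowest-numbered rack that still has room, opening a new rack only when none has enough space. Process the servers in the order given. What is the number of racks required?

7U → rack 1 (remaining 13U)
8U → rack 1 (remaining 5U)
7U → rack 2 (remaining 13U)
6U → rack 2 (remaining 7U)
7U → rack 2 (remaining 0U)
6U → rack 3 (remaining 14U)
7U → rack 3 (remaining 7U)
6U → rack 3 (remaining 1U)
6U → rack 4 (remaining 14U)
7U → rack 4 (remaining 7U)
6U → rack 4 (remaining 1U)
6U → rack 5 (remaining 14U)

5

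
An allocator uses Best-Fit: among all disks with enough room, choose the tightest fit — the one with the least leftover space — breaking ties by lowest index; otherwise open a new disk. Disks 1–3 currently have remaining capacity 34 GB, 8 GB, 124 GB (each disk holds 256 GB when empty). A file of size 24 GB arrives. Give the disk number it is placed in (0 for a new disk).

1

Disks with room: disk 1 (34 GB), disk 3 (124 GB).
Tightest fit is disk 1 with 34 GB free.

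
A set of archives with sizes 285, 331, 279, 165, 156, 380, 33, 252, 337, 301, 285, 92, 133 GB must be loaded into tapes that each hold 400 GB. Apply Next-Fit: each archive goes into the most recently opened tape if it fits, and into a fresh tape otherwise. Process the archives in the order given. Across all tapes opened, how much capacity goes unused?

971

Put 285 GB in tape 1; 115 GB remain.
Put 331 GB in tape 2; 69 GB remain.
Put 279 GB in tape 3; 121 GB remain.
Put 165 GB in tape 4; 235 GB remain.
Put 156 GB in tape 4; 79 GB remain.
Put 380 GB in tape 5; 20 GB remain.
Put 33 GB in tape 6; 367 GB remain.
Put 252 GB in tape 6; 115 GB remain.
Put 337 GB in tape 7; 63 GB remain.
Put 301 GB in tape 8; 99 GB remain.
Put 285 GB in tape 9; 115 GB remain.
Put 92 GB in tape 9; 23 GB remain.
Put 133 GB in tape 10; 267 GB remain.
10 tapes × 400 GB = 4000 GB; used 3029 GB; unused 971 GB.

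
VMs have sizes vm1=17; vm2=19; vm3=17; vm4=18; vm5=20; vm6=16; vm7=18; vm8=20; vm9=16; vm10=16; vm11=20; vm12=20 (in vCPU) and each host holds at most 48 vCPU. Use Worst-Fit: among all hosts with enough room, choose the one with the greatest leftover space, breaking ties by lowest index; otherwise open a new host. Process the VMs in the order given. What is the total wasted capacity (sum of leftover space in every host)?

71

vm1 (17 vCPU) → host 1 (remaining 31 vCPU)
vm2 (19 vCPU) → host 1 (remaining 12 vCPU)
vm3 (17 vCPU) → host 2 (remaining 31 vCPU)
vm4 (18 vCPU) → host 2 (remaining 13 vCPU)
vm5 (20 vCPU) → host 3 (remaining 28 vCPU)
vm6 (16 vCPU) → host 3 (remaining 12 vCPU)
vm7 (18 vCPU) → host 4 (remaining 30 vCPU)
vm8 (20 vCPU) → host 4 (remaining 10 vCPU)
vm9 (16 vCPU) → host 5 (remaining 32 vCPU)
vm10 (16 vCPU) → host 5 (remaining 16 vCPU)
vm11 (20 vCPU) → host 6 (remaining 28 vCPU)
vm12 (20 vCPU) → host 6 (remaining 8 vCPU)
6 hosts × 48 vCPU = 288 vCPU; used 217 vCPU; unused 71 vCPU.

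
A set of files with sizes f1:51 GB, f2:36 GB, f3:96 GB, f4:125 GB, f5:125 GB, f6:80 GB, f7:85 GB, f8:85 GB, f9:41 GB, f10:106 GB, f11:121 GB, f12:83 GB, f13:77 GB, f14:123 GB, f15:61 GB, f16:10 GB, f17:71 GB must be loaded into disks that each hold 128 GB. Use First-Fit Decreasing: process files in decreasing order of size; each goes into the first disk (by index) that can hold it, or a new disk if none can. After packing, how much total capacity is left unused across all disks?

288

Sorted descending: 125, 125, 123, 121, 106, 96, 85, 85, 83, 80, 77, 71, 61, 51, 41, 36, 10.
125 GB → disk 1 (remaining 3 GB)
125 GB → disk 2 (remaining 3 GB)
123 GB → disk 3 (remaining 5 GB)
121 GB → disk 4 (remaining 7 GB)
106 GB → disk 5 (remaining 22 GB)
96 GB → disk 6 (remaining 32 GB)
85 GB → disk 7 (remaining 43 GB)
85 GB → disk 8 (remaining 43 GB)
83 GB → disk 9 (remaining 45 GB)
80 GB → disk 10 (remaining 48 GB)
77 GB → disk 11 (remaining 51 GB)
71 GB → disk 12 (remaining 57 GB)
61 GB → disk 13 (remaining 67 GB)
51 GB → disk 11 (remaining 0 GB)
41 GB → disk 7 (remaining 2 GB)
36 GB → disk 8 (remaining 7 GB)
10 GB → disk 5 (remaining 12 GB)
13 disks × 128 GB = 1664 GB; used 1376 GB; unused 288 GB.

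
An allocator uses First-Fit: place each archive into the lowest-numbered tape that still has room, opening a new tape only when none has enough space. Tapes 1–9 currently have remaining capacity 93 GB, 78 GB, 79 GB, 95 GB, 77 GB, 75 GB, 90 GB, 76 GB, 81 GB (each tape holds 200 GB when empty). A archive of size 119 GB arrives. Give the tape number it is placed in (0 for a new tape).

0

No tape has ≥ 119 GB free, so a new tape is opened.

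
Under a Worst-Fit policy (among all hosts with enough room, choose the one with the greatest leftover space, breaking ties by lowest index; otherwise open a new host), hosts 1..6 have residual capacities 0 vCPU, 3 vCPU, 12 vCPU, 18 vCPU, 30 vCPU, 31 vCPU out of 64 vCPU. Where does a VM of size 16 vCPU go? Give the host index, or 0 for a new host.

6

Hosts with room: host 4 (18 vCPU), host 5 (30 vCPU), host 6 (31 vCPU).
Most room is host 6 with 31 vCPU free.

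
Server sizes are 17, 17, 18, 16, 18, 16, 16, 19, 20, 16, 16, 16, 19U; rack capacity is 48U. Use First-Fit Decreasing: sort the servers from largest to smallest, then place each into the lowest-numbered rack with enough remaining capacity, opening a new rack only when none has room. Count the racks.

6

Sorted descending: 20, 19, 19, 18, 18, 17, 17, 16, 16, 16, 16, 16, 16.
rack 1: place 20U, 28U left
rack 1: place 19U, 9U left
rack 2: place 19U, 29U left
rack 2: place 18U, 11U left
rack 3: place 18U, 30U left
rack 3: place 17U, 13U left
rack 4: place 17U, 31U left
rack 4: place 16U, 15U left
rack 5: place 16U, 32U left
rack 5: place 16U, 16U left
rack 5: place 16U, 0U left
rack 6: place 16U, 32U left
rack 6: place 16U, 16U left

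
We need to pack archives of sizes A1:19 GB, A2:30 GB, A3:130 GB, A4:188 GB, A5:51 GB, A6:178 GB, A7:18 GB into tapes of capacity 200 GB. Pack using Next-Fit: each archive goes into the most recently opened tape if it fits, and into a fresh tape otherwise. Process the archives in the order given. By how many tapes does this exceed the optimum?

0

Next-Fit: [19,30,130] [188] [51] [178,18] → 4 tapes.
Total size 614 GB; any packing needs at least ⌈614/200⌉ = 4 tapes.
So 4 is already optimal.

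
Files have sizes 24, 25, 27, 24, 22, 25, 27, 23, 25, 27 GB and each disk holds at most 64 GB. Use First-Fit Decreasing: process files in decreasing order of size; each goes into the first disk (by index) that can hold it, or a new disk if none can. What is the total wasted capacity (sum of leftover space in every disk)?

71

Sorted descending: 27, 27, 27, 25, 25, 25, 24, 24, 23, 22.
27 GB → disk 1 (remaining 37 GB)
27 GB → disk 1 (remaining 10 GB)
27 GB → disk 2 (remaining 37 GB)
25 GB → disk 2 (remaining 12 GB)
25 GB → disk 3 (remaining 39 GB)
25 GB → disk 3 (remaining 14 GB)
24 GB → disk 4 (remaining 40 GB)
24 GB → disk 4 (remaining 16 GB)
23 GB → disk 5 (remaining 41 GB)
22 GB → disk 5 (remaining 19 GB)
5 disks × 64 GB = 320 GB; used 249 GB; unused 71 GB.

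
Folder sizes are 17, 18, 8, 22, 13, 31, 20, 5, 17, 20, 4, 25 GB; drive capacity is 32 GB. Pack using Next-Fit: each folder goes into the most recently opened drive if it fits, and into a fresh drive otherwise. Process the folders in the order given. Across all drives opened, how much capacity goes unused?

88

Put 17 GB in drive 1; 15 GB remain.
Put 18 GB in drive 2; 14 GB remain.
Put 8 GB in drive 2; 6 GB remain.
Put 22 GB in drive 3; 10 GB remain.
Put 13 GB in drive 4; 19 GB remain.
Put 31 GB in drive 5; 1 GB remain.
Put 20 GB in drive 6; 12 GB remain.
Put 5 GB in drive 6; 7 GB remain.
Put 17 GB in drive 7; 15 GB remain.
Put 20 GB in drive 8; 12 GB remain.
Put 4 GB in drive 8; 8 GB remain.
Put 25 GB in drive 9; 7 GB remain.
9 drives × 32 GB = 288 GB; used 200 GB; unused 88 GB.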